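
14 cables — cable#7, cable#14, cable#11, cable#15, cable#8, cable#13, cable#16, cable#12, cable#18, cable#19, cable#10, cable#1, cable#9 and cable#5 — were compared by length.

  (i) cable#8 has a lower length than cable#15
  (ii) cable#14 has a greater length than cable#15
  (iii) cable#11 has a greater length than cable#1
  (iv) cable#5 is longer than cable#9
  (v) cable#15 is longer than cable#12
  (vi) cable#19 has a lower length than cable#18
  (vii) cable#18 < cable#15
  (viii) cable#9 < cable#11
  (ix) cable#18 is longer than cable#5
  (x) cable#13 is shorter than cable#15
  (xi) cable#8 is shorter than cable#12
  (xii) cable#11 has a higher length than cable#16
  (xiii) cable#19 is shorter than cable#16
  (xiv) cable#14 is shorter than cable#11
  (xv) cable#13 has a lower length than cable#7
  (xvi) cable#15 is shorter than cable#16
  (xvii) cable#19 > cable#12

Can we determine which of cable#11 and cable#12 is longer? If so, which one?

cable#11

The relevant relations are cable#12 < cable#19; cable#19 < cable#18; cable#18 < cable#15; cable#15 < cable#16; cable#16 < cable#11.
Chaining these gives cable#12 < cable#19 < cable#18 < cable#15 < cable#16 < cable#11.
So cable#11 is longer.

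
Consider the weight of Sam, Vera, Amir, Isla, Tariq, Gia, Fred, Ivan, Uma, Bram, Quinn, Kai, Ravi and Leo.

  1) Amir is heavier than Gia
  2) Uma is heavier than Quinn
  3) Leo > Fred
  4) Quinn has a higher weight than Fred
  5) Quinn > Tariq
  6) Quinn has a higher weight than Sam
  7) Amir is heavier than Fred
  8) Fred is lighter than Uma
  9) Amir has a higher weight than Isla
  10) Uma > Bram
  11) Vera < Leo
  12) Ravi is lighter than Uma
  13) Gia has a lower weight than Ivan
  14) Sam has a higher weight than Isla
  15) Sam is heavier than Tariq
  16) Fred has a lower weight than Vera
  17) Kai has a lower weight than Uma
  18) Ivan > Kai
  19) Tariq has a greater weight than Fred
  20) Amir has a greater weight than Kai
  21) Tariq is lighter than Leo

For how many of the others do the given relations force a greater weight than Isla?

The elements the relations force above Isla are Sam, Quinn, Uma, Amir — no chain reaches any other.
That is 4.

4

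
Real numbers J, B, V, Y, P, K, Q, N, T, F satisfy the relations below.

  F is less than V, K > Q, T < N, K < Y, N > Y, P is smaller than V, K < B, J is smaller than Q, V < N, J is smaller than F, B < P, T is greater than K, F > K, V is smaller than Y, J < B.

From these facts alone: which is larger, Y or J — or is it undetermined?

Y

J < Q < K < B < P < V < Y, by transitivity through Q, K, B, P, V.
So Y is larger.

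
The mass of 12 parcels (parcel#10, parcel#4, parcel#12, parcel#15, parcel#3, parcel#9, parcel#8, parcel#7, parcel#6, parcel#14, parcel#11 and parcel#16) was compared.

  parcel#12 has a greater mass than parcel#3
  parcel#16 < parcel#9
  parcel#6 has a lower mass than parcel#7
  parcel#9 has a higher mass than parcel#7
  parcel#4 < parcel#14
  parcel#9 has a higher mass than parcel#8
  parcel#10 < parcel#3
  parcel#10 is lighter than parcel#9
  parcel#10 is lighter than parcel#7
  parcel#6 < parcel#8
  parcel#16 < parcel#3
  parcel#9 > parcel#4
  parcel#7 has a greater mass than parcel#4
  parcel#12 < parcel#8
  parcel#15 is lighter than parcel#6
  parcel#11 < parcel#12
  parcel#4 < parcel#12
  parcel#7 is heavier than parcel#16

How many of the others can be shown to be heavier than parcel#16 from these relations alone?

Directly above parcel#16: parcel#3, parcel#7, parcel#9.
One step further: parcel#12 (4 so far).
One step further: parcel#8 (5 so far).
No other element is forced above parcel#16 by the given relations, so the count is 5.

5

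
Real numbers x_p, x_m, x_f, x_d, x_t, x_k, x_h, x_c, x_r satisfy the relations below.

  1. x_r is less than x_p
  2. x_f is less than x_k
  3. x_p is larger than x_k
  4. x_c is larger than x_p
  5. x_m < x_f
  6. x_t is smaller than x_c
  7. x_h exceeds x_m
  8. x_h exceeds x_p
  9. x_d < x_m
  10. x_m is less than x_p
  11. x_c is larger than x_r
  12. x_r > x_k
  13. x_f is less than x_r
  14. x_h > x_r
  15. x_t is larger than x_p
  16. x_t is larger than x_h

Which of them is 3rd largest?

x_h

Chaining the given pairs: x_d < x_m < x_f < x_k < x_r < x_p < x_h < x_t < x_c.
The 3rd largest is x_h.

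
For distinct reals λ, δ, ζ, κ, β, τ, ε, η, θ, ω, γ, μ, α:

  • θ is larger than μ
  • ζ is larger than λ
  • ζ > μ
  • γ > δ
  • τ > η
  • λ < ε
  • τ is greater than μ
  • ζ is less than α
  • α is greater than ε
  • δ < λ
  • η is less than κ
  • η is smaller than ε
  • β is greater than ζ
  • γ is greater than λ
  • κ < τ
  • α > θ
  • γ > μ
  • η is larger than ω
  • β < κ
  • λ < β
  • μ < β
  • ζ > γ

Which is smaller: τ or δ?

Link the given pairs in sequence: δ < λ; λ < γ; γ < ζ; ζ < β; β < κ; κ < τ.
Together: δ < λ < γ < ζ < β < κ < τ.
So δ < τ; δ is the smaller of the two.

δ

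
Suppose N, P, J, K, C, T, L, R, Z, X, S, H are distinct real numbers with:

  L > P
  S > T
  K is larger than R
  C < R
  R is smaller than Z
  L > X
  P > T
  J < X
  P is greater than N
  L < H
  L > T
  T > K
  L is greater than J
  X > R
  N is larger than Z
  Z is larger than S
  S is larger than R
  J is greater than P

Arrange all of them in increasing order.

C < R < K < T < S < Z < N < P < J < X < L < H

The consecutive links are each given: C < R; R < K; K < T; T < S; S < Z; Z < N; N < P; P < J; J < X; X < L; L < H.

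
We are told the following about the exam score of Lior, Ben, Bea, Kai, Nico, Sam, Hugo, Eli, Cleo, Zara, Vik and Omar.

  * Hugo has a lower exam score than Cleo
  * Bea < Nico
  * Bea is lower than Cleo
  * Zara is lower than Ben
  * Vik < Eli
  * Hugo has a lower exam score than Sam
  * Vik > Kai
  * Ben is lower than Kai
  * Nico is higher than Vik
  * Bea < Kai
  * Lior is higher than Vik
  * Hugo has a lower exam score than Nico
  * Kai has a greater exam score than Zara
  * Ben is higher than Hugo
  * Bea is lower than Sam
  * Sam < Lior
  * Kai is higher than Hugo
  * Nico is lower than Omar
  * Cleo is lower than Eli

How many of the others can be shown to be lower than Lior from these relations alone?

7

The elements the relations force below Lior are Hugo, Zara, Bea, Ben, Kai, Vik, Sam — no chain reaches any other.
That is 7.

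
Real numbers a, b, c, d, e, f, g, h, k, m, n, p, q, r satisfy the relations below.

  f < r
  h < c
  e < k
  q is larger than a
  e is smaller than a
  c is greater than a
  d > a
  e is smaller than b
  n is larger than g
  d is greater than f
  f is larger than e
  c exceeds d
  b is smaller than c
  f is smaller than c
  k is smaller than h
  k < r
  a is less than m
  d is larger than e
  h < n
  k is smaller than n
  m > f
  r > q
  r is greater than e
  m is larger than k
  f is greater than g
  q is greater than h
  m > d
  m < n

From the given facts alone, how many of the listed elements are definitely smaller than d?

4

From d the given relations immediately reach e, a, f.
From those, g — 4 in total.
No other element is forced below d by the given relations, so the count is 4.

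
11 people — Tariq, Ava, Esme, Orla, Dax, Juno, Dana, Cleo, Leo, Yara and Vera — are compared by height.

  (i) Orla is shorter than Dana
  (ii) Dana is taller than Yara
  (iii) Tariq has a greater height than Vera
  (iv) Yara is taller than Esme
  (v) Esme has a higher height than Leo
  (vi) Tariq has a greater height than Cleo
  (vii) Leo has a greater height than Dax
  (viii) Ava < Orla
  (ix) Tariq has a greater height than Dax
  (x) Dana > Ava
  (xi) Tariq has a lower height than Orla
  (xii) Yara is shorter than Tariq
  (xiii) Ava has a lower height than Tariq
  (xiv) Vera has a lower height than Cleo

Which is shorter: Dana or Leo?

Leo

Link the given pairs in sequence: Leo < Esme; Esme < Yara; Yara < Tariq; Tariq < Orla; Orla < Dana.
Chaining these gives Leo < Esme < Yara < Tariq < Orla < Dana.
So Leo < Dana; Leo is the shorter of the two.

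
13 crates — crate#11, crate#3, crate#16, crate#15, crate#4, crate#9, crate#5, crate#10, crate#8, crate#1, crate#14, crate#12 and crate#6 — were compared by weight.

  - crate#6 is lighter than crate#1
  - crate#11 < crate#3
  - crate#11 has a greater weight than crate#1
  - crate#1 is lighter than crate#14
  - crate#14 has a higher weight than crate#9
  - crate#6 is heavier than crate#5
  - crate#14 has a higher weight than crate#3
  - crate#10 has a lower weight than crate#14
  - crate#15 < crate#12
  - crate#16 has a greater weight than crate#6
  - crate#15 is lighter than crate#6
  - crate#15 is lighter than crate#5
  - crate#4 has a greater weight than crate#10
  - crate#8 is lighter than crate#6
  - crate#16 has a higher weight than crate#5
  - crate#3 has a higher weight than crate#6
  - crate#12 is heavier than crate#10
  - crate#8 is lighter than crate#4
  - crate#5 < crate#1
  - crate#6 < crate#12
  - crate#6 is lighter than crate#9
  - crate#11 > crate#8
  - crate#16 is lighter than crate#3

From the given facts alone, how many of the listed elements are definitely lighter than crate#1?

Directly below crate#1: crate#5, crate#6.
One step further: crate#8, crate#15 (4 so far).
No other element is forced below crate#1 by the given relations, so the count is 4.

4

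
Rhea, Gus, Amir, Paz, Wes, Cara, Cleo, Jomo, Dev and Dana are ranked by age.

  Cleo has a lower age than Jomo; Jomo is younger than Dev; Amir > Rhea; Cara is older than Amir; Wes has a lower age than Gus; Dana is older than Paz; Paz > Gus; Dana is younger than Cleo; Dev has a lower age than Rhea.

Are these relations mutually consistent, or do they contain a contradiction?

consistent

Every relation is compatible with Wes < Gus < Paz < Dana < Cleo < Jomo < Dev < Rhea < Amir < Cara; the set is consistent.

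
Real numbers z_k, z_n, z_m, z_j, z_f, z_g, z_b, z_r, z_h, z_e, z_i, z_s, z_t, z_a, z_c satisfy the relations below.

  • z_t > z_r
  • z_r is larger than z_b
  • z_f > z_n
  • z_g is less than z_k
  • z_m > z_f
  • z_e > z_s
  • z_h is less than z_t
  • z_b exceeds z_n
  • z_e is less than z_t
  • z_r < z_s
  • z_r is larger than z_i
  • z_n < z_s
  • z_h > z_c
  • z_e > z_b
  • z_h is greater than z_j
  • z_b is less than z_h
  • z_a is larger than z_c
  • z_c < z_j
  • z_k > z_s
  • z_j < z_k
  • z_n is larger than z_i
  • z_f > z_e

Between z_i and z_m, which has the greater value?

The relevant relations are z_i < z_n; z_n < z_b; z_b < z_r; z_r < z_s; z_s < z_e; z_e < z_f; z_f < z_m.
Together: z_i < z_n < z_b < z_r < z_s < z_e < z_f < z_m.
So z_i < z_m; z_m is the larger of the two.

z_m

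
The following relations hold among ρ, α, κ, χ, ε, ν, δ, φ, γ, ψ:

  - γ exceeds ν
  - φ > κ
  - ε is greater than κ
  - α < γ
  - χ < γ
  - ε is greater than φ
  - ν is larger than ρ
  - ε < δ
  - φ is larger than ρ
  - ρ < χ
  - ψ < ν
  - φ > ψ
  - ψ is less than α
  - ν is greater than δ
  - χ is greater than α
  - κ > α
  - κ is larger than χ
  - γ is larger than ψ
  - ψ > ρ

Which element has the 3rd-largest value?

δ

Piecing the relations together gives one ordering: ρ < ψ < α < χ < κ < φ < ε < δ < ν < γ.
The 3rd largest is δ.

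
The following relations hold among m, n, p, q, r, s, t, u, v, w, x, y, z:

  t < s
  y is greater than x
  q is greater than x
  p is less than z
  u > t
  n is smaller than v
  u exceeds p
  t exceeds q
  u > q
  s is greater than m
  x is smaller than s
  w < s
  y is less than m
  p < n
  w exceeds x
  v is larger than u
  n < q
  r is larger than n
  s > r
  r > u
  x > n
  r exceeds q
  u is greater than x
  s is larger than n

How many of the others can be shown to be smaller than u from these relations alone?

5

From u the given relations immediately reach p, x, q, t.
From those, n — 5 in total.
Nothing else is reachable below u; 5 in all.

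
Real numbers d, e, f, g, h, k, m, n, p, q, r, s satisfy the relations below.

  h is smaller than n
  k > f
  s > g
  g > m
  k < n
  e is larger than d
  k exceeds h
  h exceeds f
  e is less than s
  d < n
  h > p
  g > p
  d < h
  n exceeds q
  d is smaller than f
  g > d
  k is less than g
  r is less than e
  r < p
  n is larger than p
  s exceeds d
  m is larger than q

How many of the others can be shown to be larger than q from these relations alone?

Directly above q: n, m.
One step further: g (3 so far).
One step further: s (4 so far).
No other element is forced above q by the given relations, so the count is 4.

4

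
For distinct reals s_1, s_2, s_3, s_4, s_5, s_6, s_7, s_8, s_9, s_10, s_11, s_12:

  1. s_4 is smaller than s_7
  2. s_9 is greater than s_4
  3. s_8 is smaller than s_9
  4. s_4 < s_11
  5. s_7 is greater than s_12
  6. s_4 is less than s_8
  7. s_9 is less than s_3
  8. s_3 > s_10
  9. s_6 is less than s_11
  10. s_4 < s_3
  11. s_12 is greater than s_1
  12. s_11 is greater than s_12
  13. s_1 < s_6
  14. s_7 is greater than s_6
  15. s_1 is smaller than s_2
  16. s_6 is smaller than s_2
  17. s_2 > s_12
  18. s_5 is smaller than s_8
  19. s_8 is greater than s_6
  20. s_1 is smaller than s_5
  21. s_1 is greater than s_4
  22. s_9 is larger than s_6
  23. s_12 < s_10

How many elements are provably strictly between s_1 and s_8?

2

The relations place s_1 below s_8. An element lies strictly between them when it is forced above s_1 and also forced below s_8.
Above s_1: {s_12, s_10, s_5, s_6, s_2, s_11, s_7, s_9, s_3}. Below s_8: {s_4, s_5, s_6}.
Intersection: {s_5, s_6} — 2.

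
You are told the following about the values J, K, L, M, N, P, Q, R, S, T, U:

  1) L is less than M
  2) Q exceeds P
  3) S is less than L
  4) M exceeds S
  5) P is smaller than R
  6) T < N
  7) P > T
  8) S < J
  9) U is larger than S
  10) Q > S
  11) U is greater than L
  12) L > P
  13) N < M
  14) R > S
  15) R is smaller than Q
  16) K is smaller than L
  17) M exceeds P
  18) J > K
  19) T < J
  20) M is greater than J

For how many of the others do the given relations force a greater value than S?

From S the given relations immediately reach J, L, R, M, U, Q.
No other element is forced above S by the given relations, so the count is 6.

6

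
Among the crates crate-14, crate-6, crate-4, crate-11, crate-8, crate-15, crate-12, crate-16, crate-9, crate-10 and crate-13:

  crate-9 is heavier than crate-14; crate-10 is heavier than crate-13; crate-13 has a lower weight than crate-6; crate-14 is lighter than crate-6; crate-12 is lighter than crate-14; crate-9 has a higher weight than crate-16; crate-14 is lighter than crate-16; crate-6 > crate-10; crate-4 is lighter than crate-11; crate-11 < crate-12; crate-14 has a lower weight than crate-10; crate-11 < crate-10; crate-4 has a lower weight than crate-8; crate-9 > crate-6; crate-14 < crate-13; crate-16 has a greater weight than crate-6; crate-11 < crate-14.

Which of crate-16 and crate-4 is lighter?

The relevant relations are crate-4 < crate-11; crate-11 < crate-12; crate-12 < crate-14; crate-14 < crate-13; crate-13 < crate-10; crate-10 < crate-6; crate-6 < crate-16.
Together: crate-4 < crate-11 < crate-12 < crate-14 < crate-13 < crate-10 < crate-6 < crate-16.
So crate-4 < crate-16; crate-4 is the lighter of the two.

crate-4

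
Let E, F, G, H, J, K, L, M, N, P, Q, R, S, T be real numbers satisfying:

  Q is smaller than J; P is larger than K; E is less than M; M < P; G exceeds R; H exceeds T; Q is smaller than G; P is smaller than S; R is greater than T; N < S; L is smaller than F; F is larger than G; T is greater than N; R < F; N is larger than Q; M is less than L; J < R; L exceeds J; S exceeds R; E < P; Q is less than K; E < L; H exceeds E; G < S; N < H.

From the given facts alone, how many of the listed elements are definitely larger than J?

The elements the relations force above J are L, R, G, F, S — no chain reaches any other.
That is 5.

5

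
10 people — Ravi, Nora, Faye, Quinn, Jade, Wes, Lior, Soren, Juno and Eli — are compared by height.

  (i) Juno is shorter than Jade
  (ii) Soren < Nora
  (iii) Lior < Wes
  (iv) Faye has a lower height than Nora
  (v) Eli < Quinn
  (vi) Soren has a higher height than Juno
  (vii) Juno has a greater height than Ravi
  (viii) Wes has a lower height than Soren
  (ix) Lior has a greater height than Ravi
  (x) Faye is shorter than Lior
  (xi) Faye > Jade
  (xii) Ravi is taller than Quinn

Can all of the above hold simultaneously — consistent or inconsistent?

consistent

Every relation is compatible with Eli < Quinn < Ravi < Juno < Jade < Faye < Lior < Wes < Soren < Nora; the set is consistent.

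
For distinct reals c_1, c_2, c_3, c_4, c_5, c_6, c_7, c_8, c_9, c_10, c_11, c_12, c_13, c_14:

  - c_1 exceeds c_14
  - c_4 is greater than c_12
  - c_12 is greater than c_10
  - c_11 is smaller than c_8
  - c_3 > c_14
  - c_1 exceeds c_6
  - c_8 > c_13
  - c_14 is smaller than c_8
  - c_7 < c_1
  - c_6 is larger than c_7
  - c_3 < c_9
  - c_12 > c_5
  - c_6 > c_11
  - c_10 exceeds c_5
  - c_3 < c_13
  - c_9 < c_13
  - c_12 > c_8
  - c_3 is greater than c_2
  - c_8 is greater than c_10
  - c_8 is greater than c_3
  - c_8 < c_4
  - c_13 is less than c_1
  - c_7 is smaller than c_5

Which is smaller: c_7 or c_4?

c_7 < c_5 and c_5 < c_10 give c_7 < c_10.
Then c_10 < c_8 extends the chain to c_8.
With c_8 < c_12: c_7 < c_5 < c_10 < c_8 < c_12.
With c_12 < c_4: c_7 < c_5 < c_10 < c_8 < c_12 < c_4.
So c_7 < c_4; c_7 is the smaller of the two.

c_7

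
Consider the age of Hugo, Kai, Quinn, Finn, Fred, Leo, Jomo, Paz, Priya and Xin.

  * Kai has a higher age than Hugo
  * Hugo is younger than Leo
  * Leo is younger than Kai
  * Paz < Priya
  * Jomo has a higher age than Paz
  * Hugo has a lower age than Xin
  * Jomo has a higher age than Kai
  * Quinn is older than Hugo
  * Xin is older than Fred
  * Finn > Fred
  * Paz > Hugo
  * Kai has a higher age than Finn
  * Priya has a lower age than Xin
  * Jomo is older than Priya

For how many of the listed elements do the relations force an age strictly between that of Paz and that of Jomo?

1

Chaining upward from Paz reaches: Priya, Xin.
Chaining downward from Jomo reaches: Fred, Hugo, Priya, Leo, Finn, Kai.
Strictly between Paz and Jomo are those in both lists: Priya — 1 element.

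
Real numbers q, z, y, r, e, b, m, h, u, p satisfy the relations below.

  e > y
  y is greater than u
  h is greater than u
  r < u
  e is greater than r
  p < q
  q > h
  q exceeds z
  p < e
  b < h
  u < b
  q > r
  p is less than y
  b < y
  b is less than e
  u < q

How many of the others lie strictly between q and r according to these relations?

Chaining upward from r reaches: u, b, y, h, e.
Chaining downward from q reaches: u, p, z, b, h.
Strictly between r and q are those in both lists: u, b, h — 3 elements.

3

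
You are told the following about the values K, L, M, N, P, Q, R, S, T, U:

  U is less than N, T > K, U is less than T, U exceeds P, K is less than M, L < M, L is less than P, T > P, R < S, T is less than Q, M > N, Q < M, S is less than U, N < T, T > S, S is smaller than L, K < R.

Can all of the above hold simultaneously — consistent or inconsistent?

consistent

Every relation is compatible with K < R < S < L < P < U < N < T < Q < M; the set is consistent.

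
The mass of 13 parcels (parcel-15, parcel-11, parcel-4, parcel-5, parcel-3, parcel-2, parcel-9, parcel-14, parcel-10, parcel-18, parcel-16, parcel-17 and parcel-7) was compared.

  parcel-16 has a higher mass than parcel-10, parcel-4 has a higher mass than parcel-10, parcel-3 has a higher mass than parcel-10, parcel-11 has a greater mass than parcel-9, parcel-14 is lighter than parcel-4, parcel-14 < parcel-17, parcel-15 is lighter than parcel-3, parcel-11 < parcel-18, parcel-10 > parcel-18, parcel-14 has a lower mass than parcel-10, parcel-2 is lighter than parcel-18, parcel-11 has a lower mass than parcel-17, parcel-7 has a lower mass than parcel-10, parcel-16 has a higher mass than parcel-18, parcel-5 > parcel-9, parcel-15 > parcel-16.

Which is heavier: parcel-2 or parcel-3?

parcel-3

Following the relations from parcel-2: parcel-2 < parcel-18 < parcel-10 < parcel-16 < parcel-15 < parcel-3.
So parcel-2 < parcel-3; parcel-3 is the heavier of the two.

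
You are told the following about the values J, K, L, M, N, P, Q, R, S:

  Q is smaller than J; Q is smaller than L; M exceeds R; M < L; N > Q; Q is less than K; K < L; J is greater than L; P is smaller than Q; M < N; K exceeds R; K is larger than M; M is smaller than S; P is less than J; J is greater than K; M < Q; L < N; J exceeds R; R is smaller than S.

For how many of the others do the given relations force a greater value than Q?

4

Directly above Q: K, L, J, N.
No other element is forced above Q by the given relations, so the count is 4.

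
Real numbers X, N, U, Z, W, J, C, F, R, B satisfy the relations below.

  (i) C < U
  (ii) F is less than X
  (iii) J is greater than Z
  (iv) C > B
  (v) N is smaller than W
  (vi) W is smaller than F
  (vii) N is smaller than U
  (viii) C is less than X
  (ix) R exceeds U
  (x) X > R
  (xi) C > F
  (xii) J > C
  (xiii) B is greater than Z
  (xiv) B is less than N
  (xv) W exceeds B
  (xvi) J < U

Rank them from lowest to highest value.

Z < B < N < W < F < C < J < U < R < X

The consecutive links are each given: Z < B; B < N; N < W; W < F; F < C; C < J; J < U; U < R; R < X.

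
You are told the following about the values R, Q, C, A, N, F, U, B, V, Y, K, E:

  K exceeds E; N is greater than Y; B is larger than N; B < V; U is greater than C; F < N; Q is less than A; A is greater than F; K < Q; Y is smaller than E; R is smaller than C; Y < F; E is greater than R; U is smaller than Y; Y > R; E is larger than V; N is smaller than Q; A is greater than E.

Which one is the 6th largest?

B

The consecutive relations fix a unique order: R < C < U < Y < F < N < B < V < E < K < Q < A.
Counting 6 from the largest end gives B.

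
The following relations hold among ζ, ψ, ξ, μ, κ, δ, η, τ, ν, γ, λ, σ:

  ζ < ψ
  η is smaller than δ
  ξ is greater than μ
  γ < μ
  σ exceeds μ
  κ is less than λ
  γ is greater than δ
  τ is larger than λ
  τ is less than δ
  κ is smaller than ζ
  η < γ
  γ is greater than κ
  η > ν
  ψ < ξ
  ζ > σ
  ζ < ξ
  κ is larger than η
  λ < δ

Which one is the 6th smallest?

Chaining the given pairs: ν < η < κ < λ < τ < δ < γ < μ < σ < ζ < ψ < ξ.
Counting 6 from the smallest end gives δ.

δ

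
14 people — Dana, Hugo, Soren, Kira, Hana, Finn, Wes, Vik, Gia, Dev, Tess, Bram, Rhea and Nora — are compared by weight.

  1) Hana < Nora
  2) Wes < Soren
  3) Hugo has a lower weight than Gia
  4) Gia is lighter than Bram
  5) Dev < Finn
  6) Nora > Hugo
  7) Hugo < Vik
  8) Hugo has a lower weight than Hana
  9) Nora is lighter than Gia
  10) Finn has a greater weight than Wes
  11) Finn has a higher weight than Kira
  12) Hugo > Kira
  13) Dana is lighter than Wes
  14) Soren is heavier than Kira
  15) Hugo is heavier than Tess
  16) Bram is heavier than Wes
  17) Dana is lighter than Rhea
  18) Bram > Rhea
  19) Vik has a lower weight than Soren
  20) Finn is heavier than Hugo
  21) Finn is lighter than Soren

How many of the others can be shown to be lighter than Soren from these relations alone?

Directly below Soren: Kira, Wes, Finn, Vik.
One step further: Dana, Dev, Hugo (7 so far).
One step further: Tess (8 so far).
No other element is forced below Soren by the given relations, so the count is 8.

8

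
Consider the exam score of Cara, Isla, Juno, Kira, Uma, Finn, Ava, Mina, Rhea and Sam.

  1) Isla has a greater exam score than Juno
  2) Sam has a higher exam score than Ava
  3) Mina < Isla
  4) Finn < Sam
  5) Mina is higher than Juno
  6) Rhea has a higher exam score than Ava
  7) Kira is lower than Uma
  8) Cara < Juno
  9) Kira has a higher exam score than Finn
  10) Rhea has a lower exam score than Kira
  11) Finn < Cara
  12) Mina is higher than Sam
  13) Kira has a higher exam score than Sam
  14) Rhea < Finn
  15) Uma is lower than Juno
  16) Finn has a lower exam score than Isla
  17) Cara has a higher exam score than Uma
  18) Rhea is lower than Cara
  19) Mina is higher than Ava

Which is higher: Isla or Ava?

Ava < Rhea and Rhea < Finn give Ava < Finn.
With Finn < Sam: Ava < Rhea < Finn < Sam.
Then Sam < Kira extends the chain to Kira.
Then Kira < Uma extends the chain to Uma.
Then Uma < Cara extends the chain to Cara.
With Cara < Juno: Ava < Rhea < Finn < Sam < Kira < Uma < Cara < Juno.
Then Juno < Mina extends the chain to Mina.
With Mina < Isla: Ava < Rhea < Finn < Sam < Kira < Uma < Cara < Juno < Mina < Isla.
So Ava < Isla; Isla is the higher of the two.

Isla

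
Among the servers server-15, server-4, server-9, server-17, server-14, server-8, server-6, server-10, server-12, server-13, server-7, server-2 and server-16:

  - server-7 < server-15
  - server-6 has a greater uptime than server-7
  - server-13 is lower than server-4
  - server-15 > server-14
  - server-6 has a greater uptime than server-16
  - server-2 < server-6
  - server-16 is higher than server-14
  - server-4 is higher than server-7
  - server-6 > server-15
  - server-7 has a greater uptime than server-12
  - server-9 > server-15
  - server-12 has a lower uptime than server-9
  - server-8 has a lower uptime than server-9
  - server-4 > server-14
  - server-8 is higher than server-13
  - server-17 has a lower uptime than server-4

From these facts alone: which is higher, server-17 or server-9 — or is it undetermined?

Following every chain through server-17: above server-17 we get server-4.
server-9 is not reached, and no chain runs the other way from server-9 to server-17.
So the given relations leave the order of server-17 and server-9 undetermined.

undetermined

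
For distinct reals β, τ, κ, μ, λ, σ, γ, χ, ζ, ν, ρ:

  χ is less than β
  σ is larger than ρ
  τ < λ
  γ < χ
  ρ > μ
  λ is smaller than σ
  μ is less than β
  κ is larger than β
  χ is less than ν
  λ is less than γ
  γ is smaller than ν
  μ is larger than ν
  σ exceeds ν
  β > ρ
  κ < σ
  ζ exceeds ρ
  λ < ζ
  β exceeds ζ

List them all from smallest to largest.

The consecutive links are each given: τ < λ; λ < γ; γ < χ; χ < ν; ν < μ; μ < ρ; ρ < ζ; ζ < β; β < κ; κ < σ.

τ < λ < γ < χ < ν < μ < ρ < ζ < β < κ < σ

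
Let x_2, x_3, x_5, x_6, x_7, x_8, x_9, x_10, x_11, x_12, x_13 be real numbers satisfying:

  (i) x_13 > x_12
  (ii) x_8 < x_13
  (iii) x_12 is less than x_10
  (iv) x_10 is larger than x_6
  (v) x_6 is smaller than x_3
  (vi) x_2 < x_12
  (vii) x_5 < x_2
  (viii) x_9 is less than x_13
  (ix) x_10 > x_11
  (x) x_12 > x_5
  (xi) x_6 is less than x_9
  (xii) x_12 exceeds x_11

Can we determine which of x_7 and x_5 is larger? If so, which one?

undetermined

Following every chain through x_7: nothing is chained to x_7.
x_5 is not reached, and no chain runs the other way from x_5 to x_7.
So the given relations leave the order of x_7 and x_5 undetermined.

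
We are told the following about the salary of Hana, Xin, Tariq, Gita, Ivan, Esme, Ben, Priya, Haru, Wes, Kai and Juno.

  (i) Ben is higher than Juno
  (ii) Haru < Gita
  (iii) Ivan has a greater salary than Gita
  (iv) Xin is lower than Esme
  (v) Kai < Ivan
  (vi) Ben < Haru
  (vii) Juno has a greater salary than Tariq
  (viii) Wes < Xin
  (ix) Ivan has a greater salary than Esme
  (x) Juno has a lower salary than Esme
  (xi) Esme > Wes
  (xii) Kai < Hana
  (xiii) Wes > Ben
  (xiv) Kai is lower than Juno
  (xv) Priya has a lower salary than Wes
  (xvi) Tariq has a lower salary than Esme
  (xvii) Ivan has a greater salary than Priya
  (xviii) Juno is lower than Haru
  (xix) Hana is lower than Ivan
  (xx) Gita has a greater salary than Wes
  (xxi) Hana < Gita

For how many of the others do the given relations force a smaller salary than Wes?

Directly below Wes: Priya, Ben.
One step further: Juno (3 so far).
One step further: Tariq, Kai (5 so far).
No other element is forced below Wes by the given relations, so the count is 5.

5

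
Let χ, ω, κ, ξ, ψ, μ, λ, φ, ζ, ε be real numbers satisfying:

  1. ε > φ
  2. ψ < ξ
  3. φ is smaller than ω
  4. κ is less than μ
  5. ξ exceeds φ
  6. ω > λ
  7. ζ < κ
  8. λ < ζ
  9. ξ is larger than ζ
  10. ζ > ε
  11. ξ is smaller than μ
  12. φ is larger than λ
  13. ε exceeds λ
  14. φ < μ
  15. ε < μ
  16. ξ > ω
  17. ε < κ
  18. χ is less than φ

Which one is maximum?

μ

λ is not greatest since λ < ω; χ is not greatest since χ < φ; φ is not greatest since φ < μ; ω is not greatest since ω < ξ; ψ is not greatest since ψ < ξ; ε is not greatest since ε < κ; ζ is not greatest since ζ < ξ; κ is not greatest since κ < μ; ξ is not greatest since ξ < μ.
Only μ has nothing above it, so μ is the maximum.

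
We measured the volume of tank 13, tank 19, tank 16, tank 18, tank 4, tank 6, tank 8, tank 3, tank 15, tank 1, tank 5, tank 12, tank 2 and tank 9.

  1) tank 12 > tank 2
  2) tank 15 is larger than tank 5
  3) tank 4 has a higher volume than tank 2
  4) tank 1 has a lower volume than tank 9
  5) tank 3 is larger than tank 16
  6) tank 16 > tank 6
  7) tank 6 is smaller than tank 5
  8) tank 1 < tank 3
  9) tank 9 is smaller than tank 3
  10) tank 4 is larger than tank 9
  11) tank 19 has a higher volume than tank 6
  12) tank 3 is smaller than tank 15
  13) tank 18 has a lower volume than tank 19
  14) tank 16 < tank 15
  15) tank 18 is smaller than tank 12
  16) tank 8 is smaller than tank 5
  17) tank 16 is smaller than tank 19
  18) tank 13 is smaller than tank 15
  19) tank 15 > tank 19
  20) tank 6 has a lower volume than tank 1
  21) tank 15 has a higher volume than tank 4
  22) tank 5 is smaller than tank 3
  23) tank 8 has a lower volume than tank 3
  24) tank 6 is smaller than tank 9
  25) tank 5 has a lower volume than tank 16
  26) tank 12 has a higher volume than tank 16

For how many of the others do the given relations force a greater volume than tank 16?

Directly above tank 16: tank 19, tank 12, tank 3, tank 15.
No other element is forced above tank 16 by the given relations, so the count is 4.

4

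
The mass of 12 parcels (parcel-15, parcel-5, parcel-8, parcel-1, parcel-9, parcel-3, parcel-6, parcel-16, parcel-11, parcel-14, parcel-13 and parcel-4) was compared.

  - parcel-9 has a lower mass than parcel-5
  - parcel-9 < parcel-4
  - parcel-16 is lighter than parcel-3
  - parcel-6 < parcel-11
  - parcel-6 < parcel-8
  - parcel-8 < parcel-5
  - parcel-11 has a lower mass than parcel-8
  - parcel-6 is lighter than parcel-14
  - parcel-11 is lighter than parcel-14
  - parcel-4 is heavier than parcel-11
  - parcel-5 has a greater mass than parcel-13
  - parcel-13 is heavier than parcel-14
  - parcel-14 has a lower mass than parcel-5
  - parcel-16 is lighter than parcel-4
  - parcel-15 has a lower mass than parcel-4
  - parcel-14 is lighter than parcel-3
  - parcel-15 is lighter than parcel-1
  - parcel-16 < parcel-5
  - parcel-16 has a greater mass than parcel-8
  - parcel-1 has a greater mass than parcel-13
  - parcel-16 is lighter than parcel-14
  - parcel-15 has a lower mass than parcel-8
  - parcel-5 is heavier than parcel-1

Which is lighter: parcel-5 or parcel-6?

parcel-6

parcel-6 < parcel-11 and parcel-11 < parcel-8 give parcel-6 < parcel-8.
Then parcel-8 < parcel-16 extends the chain to parcel-16.
With parcel-16 < parcel-14: parcel-6 < parcel-11 < parcel-8 < parcel-16 < parcel-14.
With parcel-14 < parcel-13: parcel-6 < parcel-11 < parcel-8 < parcel-16 < parcel-14 < parcel-13.
Then parcel-13 < parcel-1 extends the chain to parcel-1.
With parcel-1 < parcel-5: parcel-6 < parcel-11 < parcel-8 < parcel-16 < parcel-14 < parcel-13 < parcel-1 < parcel-5.
So parcel-6 < parcel-5; parcel-6 is the lighter of the two.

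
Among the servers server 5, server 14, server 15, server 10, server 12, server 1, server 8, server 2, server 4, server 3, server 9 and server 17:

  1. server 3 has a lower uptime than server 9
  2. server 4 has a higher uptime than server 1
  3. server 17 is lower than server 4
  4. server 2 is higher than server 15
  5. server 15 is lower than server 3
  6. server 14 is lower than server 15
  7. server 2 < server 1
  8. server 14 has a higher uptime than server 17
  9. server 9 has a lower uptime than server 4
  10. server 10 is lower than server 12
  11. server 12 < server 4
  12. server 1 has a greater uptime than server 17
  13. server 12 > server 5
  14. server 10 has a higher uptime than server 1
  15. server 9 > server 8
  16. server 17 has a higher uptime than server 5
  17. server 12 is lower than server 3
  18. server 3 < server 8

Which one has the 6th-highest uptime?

server 10

Chaining the given pairs: server 5 < server 17 < server 14 < server 15 < server 2 < server 1 < server 10 < server 12 < server 3 < server 8 < server 9 < server 4.
Counting 6 from the largest end gives server 10.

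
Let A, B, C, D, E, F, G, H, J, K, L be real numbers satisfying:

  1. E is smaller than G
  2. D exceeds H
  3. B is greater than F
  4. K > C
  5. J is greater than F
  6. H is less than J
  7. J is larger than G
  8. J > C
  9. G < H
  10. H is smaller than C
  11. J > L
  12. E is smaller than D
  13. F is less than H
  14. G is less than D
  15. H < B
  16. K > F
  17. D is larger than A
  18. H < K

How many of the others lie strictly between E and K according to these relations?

Chaining upward from E reaches: G, H, B, C, D, J.
Chaining downward from K reaches: F, G, H, C.
Strictly between E and K are those in both lists: G, H, C — 3 elements.

3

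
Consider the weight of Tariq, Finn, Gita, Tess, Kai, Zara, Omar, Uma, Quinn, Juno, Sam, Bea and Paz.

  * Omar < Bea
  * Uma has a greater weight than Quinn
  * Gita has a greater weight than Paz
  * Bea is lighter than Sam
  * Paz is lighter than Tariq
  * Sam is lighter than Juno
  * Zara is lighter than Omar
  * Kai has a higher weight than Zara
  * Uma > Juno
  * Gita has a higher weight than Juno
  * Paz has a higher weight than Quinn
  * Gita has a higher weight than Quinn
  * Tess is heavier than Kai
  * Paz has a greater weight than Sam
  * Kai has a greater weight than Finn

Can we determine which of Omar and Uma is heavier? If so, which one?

The relevant relations are Omar < Bea; Bea < Sam; Sam < Juno; Juno < Uma.
Together: Omar < Bea < Sam < Juno < Uma.
So Uma is heavier.

Uma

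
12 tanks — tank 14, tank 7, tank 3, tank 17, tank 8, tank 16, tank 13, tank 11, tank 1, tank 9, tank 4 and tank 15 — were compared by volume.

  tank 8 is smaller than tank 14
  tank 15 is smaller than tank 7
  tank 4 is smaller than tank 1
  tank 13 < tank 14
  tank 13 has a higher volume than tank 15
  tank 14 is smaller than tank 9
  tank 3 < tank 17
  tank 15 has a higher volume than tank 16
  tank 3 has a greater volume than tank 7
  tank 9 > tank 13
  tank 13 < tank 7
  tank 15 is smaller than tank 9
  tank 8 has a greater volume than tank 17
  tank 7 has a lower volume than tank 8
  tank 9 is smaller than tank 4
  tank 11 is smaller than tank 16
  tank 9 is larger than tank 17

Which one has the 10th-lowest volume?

The consecutive relations fix a unique order: tank 11 < tank 16 < tank 15 < tank 13 < tank 7 < tank 3 < tank 17 < tank 8 < tank 14 < tank 9 < tank 4 < tank 1.
The 10th smallest is tank 9.

tank 9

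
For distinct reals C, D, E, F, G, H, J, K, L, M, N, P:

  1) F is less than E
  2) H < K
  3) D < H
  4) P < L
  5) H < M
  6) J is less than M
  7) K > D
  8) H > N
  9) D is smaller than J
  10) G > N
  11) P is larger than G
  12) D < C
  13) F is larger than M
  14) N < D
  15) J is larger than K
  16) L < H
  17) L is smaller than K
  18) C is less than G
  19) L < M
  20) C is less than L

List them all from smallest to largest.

N < D < C < G < P < L < H < K < J < M < F < E

The consecutive links are each given: N < D; D < C; C < G; G < P; P < L; L < H; H < K; K < J; J < M; M < F; F < E.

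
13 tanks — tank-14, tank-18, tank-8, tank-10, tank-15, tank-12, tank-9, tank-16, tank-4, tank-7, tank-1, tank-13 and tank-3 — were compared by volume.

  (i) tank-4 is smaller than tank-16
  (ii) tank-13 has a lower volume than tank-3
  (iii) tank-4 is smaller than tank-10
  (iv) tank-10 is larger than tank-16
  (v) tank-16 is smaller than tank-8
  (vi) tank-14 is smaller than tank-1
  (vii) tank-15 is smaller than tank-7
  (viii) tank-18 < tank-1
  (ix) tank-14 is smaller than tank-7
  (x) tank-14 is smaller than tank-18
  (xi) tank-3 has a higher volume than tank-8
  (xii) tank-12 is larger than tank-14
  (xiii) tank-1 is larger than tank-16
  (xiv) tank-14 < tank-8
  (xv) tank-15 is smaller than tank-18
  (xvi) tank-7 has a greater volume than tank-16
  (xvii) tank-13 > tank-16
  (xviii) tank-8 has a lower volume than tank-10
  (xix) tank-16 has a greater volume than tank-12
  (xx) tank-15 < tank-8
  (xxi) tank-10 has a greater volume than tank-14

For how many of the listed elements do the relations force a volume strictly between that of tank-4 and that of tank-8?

The relations place tank-4 below tank-8. An element lies strictly between them when it is forced above tank-4 and also forced below tank-8.
Above tank-4: {tank-16, tank-13, tank-1, tank-10, tank-3, tank-7}. Below tank-8: {tank-14, tank-12, tank-16, tank-15}.
Intersection: {tank-16} — 1.

1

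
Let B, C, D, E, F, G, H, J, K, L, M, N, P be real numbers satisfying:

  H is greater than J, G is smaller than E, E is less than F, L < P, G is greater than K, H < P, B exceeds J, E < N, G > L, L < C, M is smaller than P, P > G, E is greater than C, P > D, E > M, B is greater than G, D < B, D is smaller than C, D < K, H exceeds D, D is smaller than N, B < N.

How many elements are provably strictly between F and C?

1

Chaining upward from C reaches: E, N.
Chaining downward from F reaches: D, M, L, K, G, E.
Strictly between C and F are those in both lists: E — 1 element.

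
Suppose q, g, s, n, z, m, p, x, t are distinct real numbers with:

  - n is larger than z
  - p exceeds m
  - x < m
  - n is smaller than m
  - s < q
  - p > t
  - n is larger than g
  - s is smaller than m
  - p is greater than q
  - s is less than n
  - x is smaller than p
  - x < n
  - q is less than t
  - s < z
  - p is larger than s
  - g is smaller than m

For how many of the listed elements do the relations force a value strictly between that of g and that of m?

1

Chaining upward from g reaches: n, p.
Chaining downward from m reaches: x, s, z, n.
Strictly between g and m are those in both lists: n — 1 element.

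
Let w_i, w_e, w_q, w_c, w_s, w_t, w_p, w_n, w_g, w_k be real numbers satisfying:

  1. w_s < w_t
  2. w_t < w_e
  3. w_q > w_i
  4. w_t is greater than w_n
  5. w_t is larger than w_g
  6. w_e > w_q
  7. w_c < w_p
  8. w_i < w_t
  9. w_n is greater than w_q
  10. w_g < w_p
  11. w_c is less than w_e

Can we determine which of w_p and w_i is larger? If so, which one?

Following every chain through w_i: above w_i we get w_q, w_n, w_t, w_e.
w_p is not reached, and no chain runs the other way from w_p to w_i.
So the given relations leave the order of w_i and w_p undetermined.

undetermined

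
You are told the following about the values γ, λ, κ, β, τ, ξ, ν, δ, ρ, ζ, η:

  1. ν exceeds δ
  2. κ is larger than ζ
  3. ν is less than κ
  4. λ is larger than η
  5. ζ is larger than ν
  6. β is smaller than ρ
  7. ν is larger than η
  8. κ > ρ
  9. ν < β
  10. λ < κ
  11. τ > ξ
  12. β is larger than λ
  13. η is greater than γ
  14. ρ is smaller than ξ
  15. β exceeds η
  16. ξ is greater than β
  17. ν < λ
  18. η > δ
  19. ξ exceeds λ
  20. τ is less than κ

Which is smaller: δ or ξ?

Following the relations from δ: δ < η < ν < λ < β < ρ < ξ.
So δ < ξ; δ is the smaller of the two.

δ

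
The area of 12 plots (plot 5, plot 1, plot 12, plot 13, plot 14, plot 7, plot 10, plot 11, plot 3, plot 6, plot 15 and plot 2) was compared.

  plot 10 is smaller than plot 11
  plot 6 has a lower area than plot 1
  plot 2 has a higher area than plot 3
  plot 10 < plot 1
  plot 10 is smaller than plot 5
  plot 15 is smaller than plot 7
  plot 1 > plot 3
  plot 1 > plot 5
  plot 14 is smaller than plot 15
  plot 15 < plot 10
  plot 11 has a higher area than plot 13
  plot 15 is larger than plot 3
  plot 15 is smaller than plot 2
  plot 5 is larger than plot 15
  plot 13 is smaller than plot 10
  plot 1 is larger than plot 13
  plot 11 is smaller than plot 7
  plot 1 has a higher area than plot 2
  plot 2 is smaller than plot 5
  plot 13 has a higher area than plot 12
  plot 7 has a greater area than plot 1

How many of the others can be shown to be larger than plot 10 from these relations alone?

From plot 10 the given relations immediately reach plot 11, plot 5, plot 1.
From those, plot 7 — 4 in total.
Nothing else is reachable above plot 10; 4 in all.

4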